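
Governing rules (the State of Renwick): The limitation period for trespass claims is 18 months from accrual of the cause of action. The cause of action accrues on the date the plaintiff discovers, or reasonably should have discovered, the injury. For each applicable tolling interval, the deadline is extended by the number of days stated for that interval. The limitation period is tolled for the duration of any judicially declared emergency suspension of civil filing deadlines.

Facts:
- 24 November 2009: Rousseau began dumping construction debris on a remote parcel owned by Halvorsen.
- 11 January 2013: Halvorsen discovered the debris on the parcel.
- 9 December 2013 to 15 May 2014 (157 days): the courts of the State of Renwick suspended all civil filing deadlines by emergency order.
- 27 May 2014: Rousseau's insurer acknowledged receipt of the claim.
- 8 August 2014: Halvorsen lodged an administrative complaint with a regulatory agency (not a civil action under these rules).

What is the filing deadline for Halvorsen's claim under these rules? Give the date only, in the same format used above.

15 December 2014

The claim did not accrue until Halvorsen discovered the injury on 11 January 2013; the 24 November 2009 act date does not start the clock under the stated rule.
Adding the 18 months base period to 11 January 2013 gives a deadline of 11 July 2014, before any tolling.
The period was tolled for 157 days by the emergency suspension of filing deadlines (9 December 2013 to 15 May 2014), pushing the deadline to 15 December 2014.
None of the other events listed affects the running of the period under the stated rules.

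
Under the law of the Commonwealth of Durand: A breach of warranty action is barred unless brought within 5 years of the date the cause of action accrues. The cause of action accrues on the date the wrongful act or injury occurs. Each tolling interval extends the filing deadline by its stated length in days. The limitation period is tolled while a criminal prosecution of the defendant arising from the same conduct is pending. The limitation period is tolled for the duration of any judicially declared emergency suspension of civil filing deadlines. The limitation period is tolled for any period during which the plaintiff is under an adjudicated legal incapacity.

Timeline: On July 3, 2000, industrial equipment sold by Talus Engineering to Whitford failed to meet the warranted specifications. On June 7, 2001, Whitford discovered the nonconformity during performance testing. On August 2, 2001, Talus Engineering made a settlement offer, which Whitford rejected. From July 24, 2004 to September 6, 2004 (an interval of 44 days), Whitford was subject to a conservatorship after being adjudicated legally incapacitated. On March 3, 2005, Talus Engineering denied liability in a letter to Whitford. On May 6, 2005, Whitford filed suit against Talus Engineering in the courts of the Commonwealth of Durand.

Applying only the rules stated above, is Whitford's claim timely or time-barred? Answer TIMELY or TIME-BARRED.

TIMELY

The claim accrued on July 3, 2000, when the wrongful act occurred; under the stated occurrence rule the June 7, 2001 discovery does not delay accrual.
The untolled deadline — 5 years after July 3, 2000 — is July 3, 2005.
Because the plaintiff's legal incapacity ran from July 24, 2004 to September 6, 2004, the deadline is extended by 44 days to August 16, 2005.
Nothing else in the chronology tolls or restarts the period.
Whitford filed on May 6, 2005, before the August 16, 2005 deadline, so the action is timely.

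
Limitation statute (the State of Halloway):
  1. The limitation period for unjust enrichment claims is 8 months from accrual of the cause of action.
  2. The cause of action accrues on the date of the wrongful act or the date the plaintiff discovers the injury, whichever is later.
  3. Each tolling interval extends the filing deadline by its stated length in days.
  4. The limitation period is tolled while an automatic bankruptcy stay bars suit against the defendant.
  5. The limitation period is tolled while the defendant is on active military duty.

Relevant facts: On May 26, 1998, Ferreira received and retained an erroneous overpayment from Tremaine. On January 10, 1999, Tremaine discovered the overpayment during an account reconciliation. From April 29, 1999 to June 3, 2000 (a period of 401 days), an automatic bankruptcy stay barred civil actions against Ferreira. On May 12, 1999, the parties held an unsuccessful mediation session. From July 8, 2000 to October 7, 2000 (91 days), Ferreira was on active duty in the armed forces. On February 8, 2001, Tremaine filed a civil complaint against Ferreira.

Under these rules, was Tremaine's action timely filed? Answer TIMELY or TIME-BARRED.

TIME-BARRED

Taking the later of the act (May 26, 1998) and discovery (January 10, 1999), the claim accrued on January 10, 1999.
Adding the 8 months base period to January 10, 1999 gives a deadline of September 10, 1999, before any tolling.
Because the automatic bankruptcy stay ran from April 29, 1999 to June 3, 2000, the deadline is extended by 401 days to October 15, 2000.
The defendant's active military service from July 8, 2000 to October 7, 2000 tolled the period for 91 days, extending the deadline to January 14, 2001.
Nothing else in the chronology tolls or restarts the period.
Tremaine filed on February 8, 2001, after the January 14, 2001 deadline, so the action is time-barred.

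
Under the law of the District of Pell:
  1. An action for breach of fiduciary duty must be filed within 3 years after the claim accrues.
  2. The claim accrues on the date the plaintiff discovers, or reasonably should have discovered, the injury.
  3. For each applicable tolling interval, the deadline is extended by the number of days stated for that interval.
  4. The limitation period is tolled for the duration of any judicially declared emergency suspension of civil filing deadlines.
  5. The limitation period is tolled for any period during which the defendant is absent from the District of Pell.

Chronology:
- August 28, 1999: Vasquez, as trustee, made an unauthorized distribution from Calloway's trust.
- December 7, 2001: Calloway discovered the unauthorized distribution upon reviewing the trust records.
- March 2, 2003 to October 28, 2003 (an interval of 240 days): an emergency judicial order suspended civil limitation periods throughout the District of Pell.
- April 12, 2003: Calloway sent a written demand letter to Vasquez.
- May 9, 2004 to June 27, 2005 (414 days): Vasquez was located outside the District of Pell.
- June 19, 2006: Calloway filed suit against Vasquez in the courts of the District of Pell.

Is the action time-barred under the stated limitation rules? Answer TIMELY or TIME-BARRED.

TIMELY

Under the discovery rule, the claim accrued on December 7, 2001, when Calloway discovered the injury — not on the August 28, 1999 date of the underlying act.
Adding the 3 years base period to December 7, 2001 gives a deadline of December 7, 2004, before any tolling.
The emergency suspension of filing deadlines from March 2, 2003 to October 28, 2003 tolled the period for 240 days, extending the deadline to August 4, 2005.
Because the defendant's absence from the jurisdiction ran from May 9, 2004 to June 27, 2005, the deadline is extended by 414 days to September 22, 2006.
The other events in the timeline have no effect on the limitation period under the stated rules.
Calloway filed on June 19, 2006, before the September 22, 2006 deadline, so the action is timely.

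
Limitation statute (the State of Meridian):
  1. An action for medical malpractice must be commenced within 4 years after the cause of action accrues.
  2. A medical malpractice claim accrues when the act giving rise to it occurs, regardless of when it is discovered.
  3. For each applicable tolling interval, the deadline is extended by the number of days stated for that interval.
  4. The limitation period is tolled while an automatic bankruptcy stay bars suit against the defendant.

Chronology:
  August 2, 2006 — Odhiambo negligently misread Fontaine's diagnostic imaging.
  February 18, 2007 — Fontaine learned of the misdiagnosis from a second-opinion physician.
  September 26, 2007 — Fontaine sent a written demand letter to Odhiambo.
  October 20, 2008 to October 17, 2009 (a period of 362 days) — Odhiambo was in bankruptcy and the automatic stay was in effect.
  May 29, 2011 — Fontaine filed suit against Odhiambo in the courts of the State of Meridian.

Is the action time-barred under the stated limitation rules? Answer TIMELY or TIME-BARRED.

The claim accrued on August 2, 2006, when the wrongful act occurred; under the stated occurrence rule the February 18, 2007 discovery does not delay accrual.
Adding the 4 years base period to August 2, 2006 gives a deadline of August 2, 2010, before any tolling.
The period was tolled for 362 days by the automatic bankruptcy stay (October 20, 2008 to October 17, 2009), pushing the deadline to July 30, 2011.
Nothing else in the chronology tolls or restarts the period.
Filing on May 29, 2011 beat the July 30, 2011 deadline — the action is timely.

TIMELY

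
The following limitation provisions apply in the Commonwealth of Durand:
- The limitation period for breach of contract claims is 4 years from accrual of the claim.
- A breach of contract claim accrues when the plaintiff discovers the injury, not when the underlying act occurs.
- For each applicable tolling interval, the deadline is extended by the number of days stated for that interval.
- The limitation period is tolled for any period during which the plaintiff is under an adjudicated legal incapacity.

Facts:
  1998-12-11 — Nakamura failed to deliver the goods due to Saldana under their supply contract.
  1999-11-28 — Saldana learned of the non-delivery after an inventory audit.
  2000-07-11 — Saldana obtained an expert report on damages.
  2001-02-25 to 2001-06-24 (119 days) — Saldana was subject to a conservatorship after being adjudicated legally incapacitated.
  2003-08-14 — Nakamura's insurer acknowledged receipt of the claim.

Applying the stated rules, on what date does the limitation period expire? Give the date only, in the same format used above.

2004-03-26

The claim did not accrue until Saldana discovered the injury on 1999-11-28; the 1998-12-11 act date does not start the clock under the stated rule.
The untolled deadline — 4 years after 1999-11-28 — is 2003-11-28.
Because the plaintiff's legal incapacity ran from 2001-02-25 to 2001-06-24, the deadline is extended by 119 days to 2004-03-26.
None of the other events listed affects the running of the period under the stated rules.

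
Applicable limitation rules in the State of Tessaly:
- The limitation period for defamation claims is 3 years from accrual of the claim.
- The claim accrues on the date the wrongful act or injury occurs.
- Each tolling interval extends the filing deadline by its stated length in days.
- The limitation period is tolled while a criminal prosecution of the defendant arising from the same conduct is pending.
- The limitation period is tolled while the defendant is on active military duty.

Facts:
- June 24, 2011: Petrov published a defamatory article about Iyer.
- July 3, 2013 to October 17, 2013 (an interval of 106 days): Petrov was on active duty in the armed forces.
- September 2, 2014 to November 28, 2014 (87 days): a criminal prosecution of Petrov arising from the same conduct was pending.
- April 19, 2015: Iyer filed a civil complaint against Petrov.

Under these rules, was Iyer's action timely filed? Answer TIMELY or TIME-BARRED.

TIME-BARRED

The claim accrued on June 24, 2011, when the wrongful act occurred.
3 years from June 24, 2011 is June 24, 2014.
The defendant's active military service from July 3, 2013 to October 17, 2013 tolled the period for 106 days, extending the deadline to October 8, 2014.
The period was tolled for 87 days by the pending criminal prosecution (September 2, 2014 to November 28, 2014), pushing the deadline to January 3, 2015.
The April 19, 2015 filing falls after the January 3, 2015 deadline; the claim is time-barred.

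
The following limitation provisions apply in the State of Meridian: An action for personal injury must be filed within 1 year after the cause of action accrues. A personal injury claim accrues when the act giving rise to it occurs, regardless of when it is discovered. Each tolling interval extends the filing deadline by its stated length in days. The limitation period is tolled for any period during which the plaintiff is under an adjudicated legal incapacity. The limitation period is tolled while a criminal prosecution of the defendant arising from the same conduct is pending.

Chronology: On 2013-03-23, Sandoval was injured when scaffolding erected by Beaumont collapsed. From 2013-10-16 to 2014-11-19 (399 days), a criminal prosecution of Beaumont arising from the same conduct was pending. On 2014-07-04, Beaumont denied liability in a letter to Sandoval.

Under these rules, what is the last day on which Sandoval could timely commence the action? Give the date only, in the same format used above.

The limitation period began to run on 2013-03-23.
Adding the 1 year base period to 2013-03-23 gives a deadline of 2014-03-23, before any tolling.
Because the pending criminal prosecution ran from 2013-10-16 to 2014-11-19, the deadline is extended by 399 days to 2015-04-26.
None of the other events listed affects the running of the period under the stated rules.

2015-04-26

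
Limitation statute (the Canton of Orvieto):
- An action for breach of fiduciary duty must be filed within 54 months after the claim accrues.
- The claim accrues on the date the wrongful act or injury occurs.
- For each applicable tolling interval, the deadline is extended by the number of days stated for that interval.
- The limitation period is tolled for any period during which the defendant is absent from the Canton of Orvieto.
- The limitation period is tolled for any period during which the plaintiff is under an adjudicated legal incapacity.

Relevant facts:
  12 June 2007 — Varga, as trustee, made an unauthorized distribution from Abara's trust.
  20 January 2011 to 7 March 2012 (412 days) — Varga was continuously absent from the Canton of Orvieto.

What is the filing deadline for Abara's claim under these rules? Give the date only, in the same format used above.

The claim accrued on 12 June 2007, when the wrongful act occurred.
Adding the 54 months base period to 12 June 2007 gives a deadline of 12 December 2011, before any tolling.
The period was tolled for 412 days by the defendant's absence from the jurisdiction (20 January 2011 to 7 March 2012), pushing the deadline to 27 January 2013.

27 January 2013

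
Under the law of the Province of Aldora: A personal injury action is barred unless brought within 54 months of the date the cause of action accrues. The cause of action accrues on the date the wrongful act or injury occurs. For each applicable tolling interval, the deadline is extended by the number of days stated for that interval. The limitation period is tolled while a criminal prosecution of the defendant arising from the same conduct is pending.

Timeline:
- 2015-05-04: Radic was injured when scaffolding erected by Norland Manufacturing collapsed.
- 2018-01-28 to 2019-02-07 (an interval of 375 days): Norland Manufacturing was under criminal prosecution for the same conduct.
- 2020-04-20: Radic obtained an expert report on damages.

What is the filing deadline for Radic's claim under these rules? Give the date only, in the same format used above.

The limitation period began to run on 2015-05-04.
The untolled deadline — 54 months after 2015-05-04 — is 2019-11-04.
The period was tolled for 375 days by the pending criminal prosecution (2018-01-28 to 2019-02-07), pushing the deadline to 2020-11-13.
None of the other events listed affects the running of the period under the stated rules.

2020-11-13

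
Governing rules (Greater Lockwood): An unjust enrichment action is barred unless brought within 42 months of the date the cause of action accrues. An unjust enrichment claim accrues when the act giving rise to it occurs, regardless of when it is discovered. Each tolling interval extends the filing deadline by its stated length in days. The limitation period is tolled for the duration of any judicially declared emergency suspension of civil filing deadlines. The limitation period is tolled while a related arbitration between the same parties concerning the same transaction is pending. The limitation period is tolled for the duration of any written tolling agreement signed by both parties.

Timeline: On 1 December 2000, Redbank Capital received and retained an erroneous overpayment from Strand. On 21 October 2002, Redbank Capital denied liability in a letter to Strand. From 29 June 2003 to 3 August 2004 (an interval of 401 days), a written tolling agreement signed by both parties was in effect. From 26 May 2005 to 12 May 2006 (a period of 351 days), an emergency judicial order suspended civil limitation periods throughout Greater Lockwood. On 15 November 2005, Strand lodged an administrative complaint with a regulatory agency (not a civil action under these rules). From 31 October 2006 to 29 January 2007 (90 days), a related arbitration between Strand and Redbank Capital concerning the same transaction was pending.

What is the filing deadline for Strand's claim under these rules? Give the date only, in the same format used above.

23 June 2006

The claim accrued on 1 December 2000, when the wrongful act occurred.
The untolled deadline — 42 months after 1 December 2000 — is 1 June 2004.
Because the written tolling agreement ran from 29 June 2003 to 3 August 2004, the deadline is extended by 401 days to 7 July 2005.
The period was tolled for 351 days by the emergency suspension of filing deadlines (26 May 2005 to 12 May 2006), pushing the deadline to 23 June 2006.
The pending related arbitration starting 31 October 2006 came too late — the period had run on 23 June 2006 — and so does not extend the deadline.
The other events in the timeline have no effect on the limitation period under the stated rules.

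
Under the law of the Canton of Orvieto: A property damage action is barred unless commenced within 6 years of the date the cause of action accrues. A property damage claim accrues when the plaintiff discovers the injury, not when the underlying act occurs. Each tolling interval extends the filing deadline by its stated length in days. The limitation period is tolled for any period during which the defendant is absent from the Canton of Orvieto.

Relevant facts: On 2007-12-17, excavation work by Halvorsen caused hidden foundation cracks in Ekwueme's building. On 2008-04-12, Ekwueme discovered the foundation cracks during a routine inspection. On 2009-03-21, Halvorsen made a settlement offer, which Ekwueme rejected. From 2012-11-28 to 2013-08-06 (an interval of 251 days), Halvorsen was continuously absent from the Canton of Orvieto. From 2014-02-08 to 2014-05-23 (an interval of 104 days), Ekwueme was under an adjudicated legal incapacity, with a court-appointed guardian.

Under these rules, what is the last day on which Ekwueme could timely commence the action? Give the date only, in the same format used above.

2014-12-19

Under the discovery rule, the claim accrued on 2008-04-12, when Ekwueme discovered the injury — not on the 2007-12-17 date of the underlying act.
Adding the 6 years base period to 2008-04-12 gives a deadline of 2014-04-12, before any tolling.
The period was tolled for 251 days by the defendant's absence from the jurisdiction (2012-11-28 to 2013-08-06), pushing the deadline to 2014-12-19.
The plaintiff's legal incapacity from 2014-02-08 to 2014-05-23 does not toll the period, because no stated rule makes the plaintiff's incapacity a tolling event.
The other events in the timeline have no effect on the limitation period under the stated rules.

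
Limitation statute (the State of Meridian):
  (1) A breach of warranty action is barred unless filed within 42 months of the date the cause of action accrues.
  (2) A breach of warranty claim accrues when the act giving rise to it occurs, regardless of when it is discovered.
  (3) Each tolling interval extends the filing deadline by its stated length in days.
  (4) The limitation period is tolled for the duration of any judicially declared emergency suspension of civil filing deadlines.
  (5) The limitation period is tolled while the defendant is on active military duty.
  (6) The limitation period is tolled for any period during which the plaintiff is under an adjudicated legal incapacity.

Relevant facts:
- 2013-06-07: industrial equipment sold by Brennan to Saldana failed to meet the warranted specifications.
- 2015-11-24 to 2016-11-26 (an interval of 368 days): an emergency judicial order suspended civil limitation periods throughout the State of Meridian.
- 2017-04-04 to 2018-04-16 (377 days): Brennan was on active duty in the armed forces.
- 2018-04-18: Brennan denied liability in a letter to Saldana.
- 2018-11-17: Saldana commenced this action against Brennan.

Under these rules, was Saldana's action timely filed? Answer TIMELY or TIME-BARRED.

The limitation period began to run on 2013-06-07.
The untolled deadline — 42 months after 2013-06-07 — is 2016-12-07.
The period was tolled for 368 days by the emergency suspension of filing deadlines (2015-11-24 to 2016-11-26), pushing the deadline to 2017-12-10.
The period was tolled for 377 days by the defendant's active military service (2017-04-04 to 2018-04-16), pushing the deadline to 2018-12-22.
Nothing else in the chronology tolls or restarts the period.
Saldana filed on 2018-11-17, before the 2018-12-22 deadline, so the action is timely.

TIMELY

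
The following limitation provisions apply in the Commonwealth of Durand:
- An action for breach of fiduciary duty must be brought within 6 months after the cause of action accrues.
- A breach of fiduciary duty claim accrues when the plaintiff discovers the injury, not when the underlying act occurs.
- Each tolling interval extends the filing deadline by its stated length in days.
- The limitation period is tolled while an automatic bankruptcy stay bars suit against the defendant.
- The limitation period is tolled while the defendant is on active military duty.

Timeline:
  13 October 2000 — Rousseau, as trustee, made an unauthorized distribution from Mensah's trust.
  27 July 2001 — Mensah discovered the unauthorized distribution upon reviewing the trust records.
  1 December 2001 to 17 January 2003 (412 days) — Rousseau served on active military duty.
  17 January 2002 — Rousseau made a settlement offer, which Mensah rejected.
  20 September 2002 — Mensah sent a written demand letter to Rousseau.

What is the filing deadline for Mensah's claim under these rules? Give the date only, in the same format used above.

15 March 2003

Under the discovery rule, the claim accrued on 27 July 2001, when Mensah discovered the injury — not on the 13 October 2000 date of the underlying act.
6 months from 27 July 2001 is 27 January 2002.
The defendant's active military service from 1 December 2001 to 17 January 2003 tolled the period for 412 days, extending the deadline to 15 March 2003.
The other events in the timeline have no effect on the limitation period under the stated rules.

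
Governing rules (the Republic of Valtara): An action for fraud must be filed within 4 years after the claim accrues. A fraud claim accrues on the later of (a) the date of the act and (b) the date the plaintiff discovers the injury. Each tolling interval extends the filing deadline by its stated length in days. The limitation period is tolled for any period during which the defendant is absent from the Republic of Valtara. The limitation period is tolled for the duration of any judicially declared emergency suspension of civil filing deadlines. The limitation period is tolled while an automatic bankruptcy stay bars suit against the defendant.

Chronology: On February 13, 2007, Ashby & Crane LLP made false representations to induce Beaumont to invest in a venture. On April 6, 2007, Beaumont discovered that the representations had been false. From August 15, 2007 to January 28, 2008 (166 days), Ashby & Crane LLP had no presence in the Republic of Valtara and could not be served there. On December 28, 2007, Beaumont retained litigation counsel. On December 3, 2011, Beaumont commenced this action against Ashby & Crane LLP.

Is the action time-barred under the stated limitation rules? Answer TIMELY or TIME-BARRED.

The claim accrued on April 6, 2007 — the later of the February 13, 2007 act and the April 6, 2007 discovery.
4 years from April 6, 2007 is April 6, 2011.
The defendant's absence from the jurisdiction from August 15, 2007 to January 28, 2008 tolled the period for 166 days, extending the deadline to September 19, 2011.
None of the other events listed affects the running of the period under the stated rules.
Beaumont filed on December 3, 2011, after the September 19, 2011 deadline, so the action is time-barred.

TIME-BARRED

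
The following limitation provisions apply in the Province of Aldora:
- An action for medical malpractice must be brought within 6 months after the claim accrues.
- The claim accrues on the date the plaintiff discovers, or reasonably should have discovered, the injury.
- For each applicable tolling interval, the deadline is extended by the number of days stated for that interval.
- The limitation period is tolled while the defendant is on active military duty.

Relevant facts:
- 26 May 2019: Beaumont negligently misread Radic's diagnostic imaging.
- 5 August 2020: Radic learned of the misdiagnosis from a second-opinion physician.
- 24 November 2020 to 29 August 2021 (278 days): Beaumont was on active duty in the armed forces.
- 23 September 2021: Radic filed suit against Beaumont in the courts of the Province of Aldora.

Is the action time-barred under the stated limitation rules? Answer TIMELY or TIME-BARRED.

TIMELY

Under the discovery rule, the claim accrued on 5 August 2020, when Radic discovered the injury — not on the 26 May 2019 date of the underlying act.
The untolled deadline — 6 months after 5 August 2020 — is 5 February 2021.
The period was tolled for 278 days by the defendant's active military service (24 November 2020 to 29 August 2021), pushing the deadline to 10 November 2021.
Filing on 23 September 2021 beat the 10 November 2021 deadline — the action is timely.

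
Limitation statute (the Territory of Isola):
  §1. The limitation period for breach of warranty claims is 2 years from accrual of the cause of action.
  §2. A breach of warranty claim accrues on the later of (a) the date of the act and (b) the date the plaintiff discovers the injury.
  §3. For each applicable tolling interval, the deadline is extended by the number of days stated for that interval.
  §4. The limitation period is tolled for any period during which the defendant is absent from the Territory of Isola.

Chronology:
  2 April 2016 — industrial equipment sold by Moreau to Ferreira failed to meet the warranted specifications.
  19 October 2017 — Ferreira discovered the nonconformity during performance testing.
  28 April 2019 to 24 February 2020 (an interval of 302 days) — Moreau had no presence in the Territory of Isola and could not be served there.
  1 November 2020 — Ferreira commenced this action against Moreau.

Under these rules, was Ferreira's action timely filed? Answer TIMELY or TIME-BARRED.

The claim accrued on 19 October 2017 — the later of the 2 April 2016 act and the 19 October 2017 discovery.
Adding the 2 years base period to 19 October 2017 gives a deadline of 19 October 2019, before any tolling.
The period was tolled for 302 days by the defendant's absence from the jurisdiction (28 April 2019 to 24 February 2020), pushing the deadline to 16 August 2020.
The 1 November 2020 filing falls after the 16 August 2020 deadline; the claim is time-barred.

TIME-BARRED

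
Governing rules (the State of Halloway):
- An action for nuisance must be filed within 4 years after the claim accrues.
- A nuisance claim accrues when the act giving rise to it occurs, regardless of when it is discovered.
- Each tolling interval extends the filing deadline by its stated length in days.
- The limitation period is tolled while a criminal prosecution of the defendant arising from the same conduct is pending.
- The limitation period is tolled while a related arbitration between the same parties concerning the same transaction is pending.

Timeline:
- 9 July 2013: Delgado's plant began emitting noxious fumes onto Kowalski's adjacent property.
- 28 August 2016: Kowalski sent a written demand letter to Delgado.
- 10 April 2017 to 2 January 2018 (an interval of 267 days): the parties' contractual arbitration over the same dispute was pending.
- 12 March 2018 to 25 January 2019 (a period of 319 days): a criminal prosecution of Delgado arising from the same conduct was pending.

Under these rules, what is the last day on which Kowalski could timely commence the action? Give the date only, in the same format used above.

15 February 2019

The claim accrued on 9 July 2013, the date of the act.
Adding the 4 years base period to 9 July 2013 gives a deadline of 9 July 2017, before any tolling.
Because the pending related arbitration ran from 10 April 2017 to 2 January 2018, the deadline is extended by 267 days to 2 April 2018.
Because the pending criminal prosecution ran from 12 March 2018 to 25 January 2019, the deadline is extended by 319 days to 15 February 2019.
Nothing else in the chronology tolls or restarts the period.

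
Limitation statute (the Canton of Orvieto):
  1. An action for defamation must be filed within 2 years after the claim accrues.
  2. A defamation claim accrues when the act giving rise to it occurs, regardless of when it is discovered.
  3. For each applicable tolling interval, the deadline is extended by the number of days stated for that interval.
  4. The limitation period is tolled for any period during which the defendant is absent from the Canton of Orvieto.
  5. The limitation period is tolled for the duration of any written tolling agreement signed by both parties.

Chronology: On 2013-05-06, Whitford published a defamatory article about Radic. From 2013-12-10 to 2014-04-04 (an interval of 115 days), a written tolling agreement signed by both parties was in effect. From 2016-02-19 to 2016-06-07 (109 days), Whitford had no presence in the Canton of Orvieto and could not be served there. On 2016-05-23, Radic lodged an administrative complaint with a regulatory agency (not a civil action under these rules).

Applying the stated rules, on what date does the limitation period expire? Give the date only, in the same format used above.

The limitation period began to run on 2013-05-06.
The untolled deadline — 2 years after 2013-05-06 — is 2015-05-06.
Because the written tolling agreement ran from 2013-12-10 to 2014-04-04, the deadline is extended by 115 days to 2015-08-29.
The defendant's absence from the jurisdiction starting 2016-02-19 came too late — the period had run on 2015-08-29 — and so does not extend the deadline.
The other events in the timeline have no effect on the limitation period under the stated rules.

2015-08-29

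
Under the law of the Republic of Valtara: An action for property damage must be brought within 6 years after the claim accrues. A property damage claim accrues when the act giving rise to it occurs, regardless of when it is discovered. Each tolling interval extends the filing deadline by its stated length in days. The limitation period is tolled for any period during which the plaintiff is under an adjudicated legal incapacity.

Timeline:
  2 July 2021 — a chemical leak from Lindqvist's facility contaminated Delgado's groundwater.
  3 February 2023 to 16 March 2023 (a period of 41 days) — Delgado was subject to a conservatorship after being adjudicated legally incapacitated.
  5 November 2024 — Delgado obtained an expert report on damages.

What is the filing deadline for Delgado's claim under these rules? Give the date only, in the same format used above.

The limitation period began to run on 2 July 2021.
6 years from 2 July 2021 is 2 July 2027.
The period was tolled for 41 days by the plaintiff's legal incapacity (3 February 2023 to 16 March 2023), pushing the deadline to 12 August 2027.
The other events in the timeline have no effect on the limitation period under the stated rules.

12 August 2027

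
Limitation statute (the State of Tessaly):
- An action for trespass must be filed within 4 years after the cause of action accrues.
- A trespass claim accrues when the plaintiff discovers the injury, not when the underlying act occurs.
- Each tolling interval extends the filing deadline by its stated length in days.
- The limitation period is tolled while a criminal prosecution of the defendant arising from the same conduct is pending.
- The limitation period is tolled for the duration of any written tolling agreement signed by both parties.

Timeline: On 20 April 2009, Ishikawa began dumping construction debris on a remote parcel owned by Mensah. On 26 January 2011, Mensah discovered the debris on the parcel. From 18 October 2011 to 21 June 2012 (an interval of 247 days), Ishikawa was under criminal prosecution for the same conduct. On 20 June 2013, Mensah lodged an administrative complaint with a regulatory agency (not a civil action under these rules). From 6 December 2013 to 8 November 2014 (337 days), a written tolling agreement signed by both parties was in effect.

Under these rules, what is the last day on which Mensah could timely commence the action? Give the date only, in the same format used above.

Accrual is tied to discovery, so the period began on 26 January 2011 rather than on 20 April 2009 when the act occurred.
Adding the 4 years base period to 26 January 2011 gives a deadline of 26 January 2015, before any tolling.
Because the pending criminal prosecution ran from 18 October 2011 to 21 June 2012, the deadline is extended by 247 days to 30 September 2015.
The written tolling agreement from 6 December 2013 to 8 November 2014 tolled the period for 337 days, extending the deadline to 1 September 2016.
None of the other events listed affects the running of the period under the stated rules.

1 September 2016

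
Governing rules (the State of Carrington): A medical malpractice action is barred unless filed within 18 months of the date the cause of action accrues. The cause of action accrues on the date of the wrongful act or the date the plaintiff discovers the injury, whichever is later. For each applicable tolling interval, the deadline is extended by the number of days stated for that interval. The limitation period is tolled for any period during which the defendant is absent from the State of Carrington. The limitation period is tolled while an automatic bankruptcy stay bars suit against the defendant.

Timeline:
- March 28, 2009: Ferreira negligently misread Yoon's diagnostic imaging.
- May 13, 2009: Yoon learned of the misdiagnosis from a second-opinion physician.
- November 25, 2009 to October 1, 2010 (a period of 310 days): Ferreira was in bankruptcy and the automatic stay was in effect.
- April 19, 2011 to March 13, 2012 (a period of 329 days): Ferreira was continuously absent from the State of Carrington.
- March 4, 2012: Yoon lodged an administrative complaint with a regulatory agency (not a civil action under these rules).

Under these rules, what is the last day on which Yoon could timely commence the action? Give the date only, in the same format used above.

August 13, 2012

The claim accrued on May 13, 2009 — the later of the March 28, 2009 act and the May 13, 2009 discovery.
The untolled deadline — 18 months after May 13, 2009 — is November 13, 2010.
The automatic bankruptcy stay from November 25, 2009 to October 1, 2010 tolled the period for 310 days, extending the deadline to September 19, 2011.
The defendant's absence from the jurisdiction from April 19, 2011 to March 13, 2012 tolled the period for 329 days, extending the deadline to August 13, 2012.
Nothing else in the chronology tolls or restarts the period.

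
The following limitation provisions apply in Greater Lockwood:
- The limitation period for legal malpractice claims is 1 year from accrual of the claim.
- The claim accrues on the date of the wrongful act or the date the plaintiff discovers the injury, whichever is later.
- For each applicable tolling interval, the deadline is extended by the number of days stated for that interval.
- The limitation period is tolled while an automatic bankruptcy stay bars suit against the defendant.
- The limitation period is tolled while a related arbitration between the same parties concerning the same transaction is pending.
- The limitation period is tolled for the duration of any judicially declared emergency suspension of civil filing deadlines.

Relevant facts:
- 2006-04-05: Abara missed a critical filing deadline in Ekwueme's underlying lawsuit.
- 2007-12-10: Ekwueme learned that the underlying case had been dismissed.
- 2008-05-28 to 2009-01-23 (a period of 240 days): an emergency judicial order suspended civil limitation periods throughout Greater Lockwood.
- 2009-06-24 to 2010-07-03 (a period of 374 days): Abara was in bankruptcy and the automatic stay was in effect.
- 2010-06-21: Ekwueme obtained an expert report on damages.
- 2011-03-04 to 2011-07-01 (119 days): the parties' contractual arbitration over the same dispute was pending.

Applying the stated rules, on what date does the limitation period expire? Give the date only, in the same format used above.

Taking the later of the act (2006-04-05) and discovery (2007-12-10), the claim accrued on 2007-12-10.
The untolled deadline — 1 year after 2007-12-10 — is 2008-12-10.
Because the emergency suspension of filing deadlines ran from 2008-05-28 to 2009-01-23, the deadline is extended by 240 days to 2009-08-07.
Because the automatic bankruptcy stay ran from 2009-06-24 to 2010-07-03, the deadline is extended by 374 days to 2010-08-16.
The pending related arbitration starting 2011-03-04 came too late — the period had run on 2010-08-16 — and so does not extend the deadline.
Nothing else in the chronology tolls or restarts the period.

2010-08-16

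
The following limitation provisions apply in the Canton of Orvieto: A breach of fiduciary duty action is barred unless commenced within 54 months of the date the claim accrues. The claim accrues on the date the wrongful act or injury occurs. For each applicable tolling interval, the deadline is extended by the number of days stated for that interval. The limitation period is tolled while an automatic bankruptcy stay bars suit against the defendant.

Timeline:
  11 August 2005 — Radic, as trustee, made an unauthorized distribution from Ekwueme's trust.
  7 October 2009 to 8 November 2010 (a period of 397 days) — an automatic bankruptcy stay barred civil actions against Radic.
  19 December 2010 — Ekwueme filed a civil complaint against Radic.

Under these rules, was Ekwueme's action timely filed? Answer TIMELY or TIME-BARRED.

The claim accrued on 11 August 2005, the date of the act.
The untolled deadline — 54 months after 11 August 2005 — is 11 February 2010.
Because the automatic bankruptcy stay ran from 7 October 2009 to 8 November 2010, the deadline is extended by 397 days to 15 March 2011.
Ekwueme filed on 19 December 2010, before the 15 March 2011 deadline, so the action is timely.

TIMELY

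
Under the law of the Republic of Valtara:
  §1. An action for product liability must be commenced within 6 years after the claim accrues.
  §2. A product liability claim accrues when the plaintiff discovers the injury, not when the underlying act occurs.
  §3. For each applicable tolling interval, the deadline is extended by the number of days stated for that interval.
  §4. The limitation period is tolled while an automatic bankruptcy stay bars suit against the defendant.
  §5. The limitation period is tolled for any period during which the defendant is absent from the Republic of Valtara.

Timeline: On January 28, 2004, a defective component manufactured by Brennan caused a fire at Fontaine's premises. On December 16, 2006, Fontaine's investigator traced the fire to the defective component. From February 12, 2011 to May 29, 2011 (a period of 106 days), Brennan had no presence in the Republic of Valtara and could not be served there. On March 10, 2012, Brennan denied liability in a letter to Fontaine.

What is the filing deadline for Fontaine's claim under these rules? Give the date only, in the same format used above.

April 1, 2013

Under the discovery rule, the claim accrued on December 16, 2006, when Fontaine discovered the injury — not on the January 28, 2004 date of the underlying act.
Adding the 6 years base period to December 16, 2006 gives a deadline of December 16, 2012, before any tolling.
Because the defendant's absence from the jurisdiction ran from February 12, 2011 to May 29, 2011, the deadline is extended by 106 days to April 1, 2013.
The other events in the timeline have no effect on the limitation period under the stated rules.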